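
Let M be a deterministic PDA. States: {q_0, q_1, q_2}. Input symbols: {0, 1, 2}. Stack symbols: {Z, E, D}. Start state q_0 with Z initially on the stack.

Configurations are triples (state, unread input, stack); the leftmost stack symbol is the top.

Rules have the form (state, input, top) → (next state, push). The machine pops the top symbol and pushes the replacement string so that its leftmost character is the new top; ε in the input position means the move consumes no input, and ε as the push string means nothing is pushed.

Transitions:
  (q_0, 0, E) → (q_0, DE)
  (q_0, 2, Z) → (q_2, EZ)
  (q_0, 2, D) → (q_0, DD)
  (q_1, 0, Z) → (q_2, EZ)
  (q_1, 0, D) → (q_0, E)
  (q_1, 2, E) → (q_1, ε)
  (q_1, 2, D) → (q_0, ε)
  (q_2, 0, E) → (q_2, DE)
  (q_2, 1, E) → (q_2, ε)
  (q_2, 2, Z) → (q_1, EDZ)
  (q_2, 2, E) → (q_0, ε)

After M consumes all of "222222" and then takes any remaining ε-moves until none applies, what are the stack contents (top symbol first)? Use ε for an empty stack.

Z

(q_0, 222222, Z)
  read 2, top Z: go to q_2, push EZ → (q_2, 22222, EZ)
  read 2, top E: go to q_0, push ε → (q_0, 2222, Z)
  read 2, top Z: go to q_2, push EZ → (q_2, 222, EZ)
  read 2, top E: go to q_0, push ε → (q_0, 22, Z)
  read 2, top Z: go to q_2, push EZ → (q_2, 2, EZ)
  read 2, top E: go to q_0, push ε → (q_0, ε, Z)
All input consumed in state q_0 with stack Z.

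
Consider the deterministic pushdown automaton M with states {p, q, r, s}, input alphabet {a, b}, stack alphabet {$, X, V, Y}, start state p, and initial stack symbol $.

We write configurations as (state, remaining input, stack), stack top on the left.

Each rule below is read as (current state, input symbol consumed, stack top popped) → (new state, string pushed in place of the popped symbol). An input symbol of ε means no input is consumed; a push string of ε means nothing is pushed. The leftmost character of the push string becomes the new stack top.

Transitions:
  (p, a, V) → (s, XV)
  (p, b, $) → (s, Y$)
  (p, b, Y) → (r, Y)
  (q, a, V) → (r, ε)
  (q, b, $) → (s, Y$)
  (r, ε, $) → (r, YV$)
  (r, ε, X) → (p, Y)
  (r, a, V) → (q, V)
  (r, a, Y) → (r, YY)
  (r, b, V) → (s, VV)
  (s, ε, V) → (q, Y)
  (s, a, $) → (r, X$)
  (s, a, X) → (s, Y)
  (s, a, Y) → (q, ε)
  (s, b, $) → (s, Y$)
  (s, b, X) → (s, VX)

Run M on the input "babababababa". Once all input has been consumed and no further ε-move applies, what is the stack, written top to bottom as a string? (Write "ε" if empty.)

$

(p, babababababa, $) ⊢ (s, abababababa, Y$) ⊢ (q, bababababa, $) ⊢ (s, ababababa, Y$) ⊢ (q, babababa, $) ⊢ (s, abababa, Y$) ⊢ (q, bababa, $) ⊢ (s, ababa, Y$) ⊢ (q, baba, $) ⊢ (s, aba, Y$) ⊢ (q, ba, $) ⊢ (s, a, Y$) ⊢ (q, ε, $)
All input consumed in state q with stack $.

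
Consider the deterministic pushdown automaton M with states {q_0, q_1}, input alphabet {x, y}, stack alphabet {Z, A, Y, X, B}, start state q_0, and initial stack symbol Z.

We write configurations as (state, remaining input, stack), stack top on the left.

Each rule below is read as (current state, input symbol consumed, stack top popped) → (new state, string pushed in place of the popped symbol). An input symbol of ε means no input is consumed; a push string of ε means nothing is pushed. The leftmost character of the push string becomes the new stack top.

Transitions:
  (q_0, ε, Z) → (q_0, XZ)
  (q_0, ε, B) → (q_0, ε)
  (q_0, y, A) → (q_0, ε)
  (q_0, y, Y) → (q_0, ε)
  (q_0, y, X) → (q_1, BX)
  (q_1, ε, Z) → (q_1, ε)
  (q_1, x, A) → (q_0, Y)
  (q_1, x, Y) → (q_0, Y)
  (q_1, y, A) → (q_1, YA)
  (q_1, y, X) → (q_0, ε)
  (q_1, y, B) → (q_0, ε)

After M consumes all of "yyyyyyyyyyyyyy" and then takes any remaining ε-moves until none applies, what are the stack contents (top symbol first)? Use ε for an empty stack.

(q_0, yyyyyyyyyyyyyy, Z)
  ε-move, top Z: go to q_0, push XZ → (q_0, yyyyyyyyyyyyyy, XZ)
  read y, top X: go to q_1, push BX → (q_1, yyyyyyyyyyyyy, BXZ)
  read y, top B: go to q_0, push ε → (q_0, yyyyyyyyyyyy, XZ)
  read y, top X: go to q_1, push BX → (q_1, yyyyyyyyyyy, BXZ)
  read y, top B: go to q_0, push ε → (q_0, yyyyyyyyyy, XZ)
  read y, top X: go to q_1, push BX → (q_1, yyyyyyyyy, BXZ)
  read y, top B: go to q_0, push ε → (q_0, yyyyyyyy, XZ)
  read y, top X: go to q_1, push BX → (q_1, yyyyyyy, BXZ)
  read y, top B: go to q_0, push ε → (q_0, yyyyyy, XZ)
  read y, top X: go to q_1, push BX → (q_1, yyyyy, BXZ)
  read y, top B: go to q_0, push ε → (q_0, yyyy, XZ)
  read y, top X: go to q_1, push BX → (q_1, yyy, BXZ)
  read y, top B: go to q_0, push ε → (q_0, yy, XZ)
  read y, top X: go to q_1, push BX → (q_1, y, BXZ)
  read y, top B: go to q_0, push ε → (q_0, ε, XZ)
All input consumed in state q_0 with stack XZ.

XZ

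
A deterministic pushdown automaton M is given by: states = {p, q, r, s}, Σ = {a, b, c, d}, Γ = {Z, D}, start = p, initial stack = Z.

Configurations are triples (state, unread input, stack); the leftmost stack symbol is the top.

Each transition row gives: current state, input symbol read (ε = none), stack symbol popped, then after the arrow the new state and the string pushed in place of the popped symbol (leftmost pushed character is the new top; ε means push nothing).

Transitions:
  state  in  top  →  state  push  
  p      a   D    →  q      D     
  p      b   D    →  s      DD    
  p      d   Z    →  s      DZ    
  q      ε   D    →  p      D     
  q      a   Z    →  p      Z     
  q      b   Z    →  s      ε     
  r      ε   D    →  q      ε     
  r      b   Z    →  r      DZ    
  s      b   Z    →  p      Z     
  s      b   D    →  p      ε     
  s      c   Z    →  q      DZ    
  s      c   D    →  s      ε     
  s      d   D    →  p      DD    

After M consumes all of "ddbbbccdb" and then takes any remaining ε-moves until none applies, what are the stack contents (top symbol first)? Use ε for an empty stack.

(p, ddbbbccdb, Z)
  read d, top Z: go to s, push DZ → (s, dbbbccdb, DZ)
  read d, top D: go to p, push DD → (p, bbbccdb, DDZ)
  read b, top D: go to s, push DD → (s, bbccdb, DDDZ)
  read b, top D: go to p, push ε → (p, bccdb, DDZ)
  read b, top D: go to s, push DD → (s, ccdb, DDDZ)
  read c, top D: go to s, push ε → (s, cdb, DDZ)
  read c, top D: go to s, push ε → (s, db, DZ)
  read d, top D: go to p, push DD → (p, b, DDZ)
  read b, top D: go to s, push DD → (s, ε, DDDZ)
All input consumed in state s with stack DDDZ.

DDDZ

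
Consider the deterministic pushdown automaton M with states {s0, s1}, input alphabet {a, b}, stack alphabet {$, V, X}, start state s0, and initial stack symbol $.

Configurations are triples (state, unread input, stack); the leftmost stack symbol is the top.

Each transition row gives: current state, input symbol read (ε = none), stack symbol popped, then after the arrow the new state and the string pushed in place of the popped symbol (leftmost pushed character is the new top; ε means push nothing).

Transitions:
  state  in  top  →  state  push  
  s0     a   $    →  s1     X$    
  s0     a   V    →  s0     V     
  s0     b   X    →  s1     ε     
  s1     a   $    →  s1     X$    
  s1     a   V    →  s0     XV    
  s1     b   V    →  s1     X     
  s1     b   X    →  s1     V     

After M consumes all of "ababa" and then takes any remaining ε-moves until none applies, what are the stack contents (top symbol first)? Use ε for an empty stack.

XV$

(s0, ababa, $) ⊢ (s1, baba, X$) ⊢ (s1, aba, V$) ⊢ (s0, ba, XV$) ⊢ (s1, a, V$) ⊢ (s0, ε, XV$)
All input consumed in state s0 with stack XV$.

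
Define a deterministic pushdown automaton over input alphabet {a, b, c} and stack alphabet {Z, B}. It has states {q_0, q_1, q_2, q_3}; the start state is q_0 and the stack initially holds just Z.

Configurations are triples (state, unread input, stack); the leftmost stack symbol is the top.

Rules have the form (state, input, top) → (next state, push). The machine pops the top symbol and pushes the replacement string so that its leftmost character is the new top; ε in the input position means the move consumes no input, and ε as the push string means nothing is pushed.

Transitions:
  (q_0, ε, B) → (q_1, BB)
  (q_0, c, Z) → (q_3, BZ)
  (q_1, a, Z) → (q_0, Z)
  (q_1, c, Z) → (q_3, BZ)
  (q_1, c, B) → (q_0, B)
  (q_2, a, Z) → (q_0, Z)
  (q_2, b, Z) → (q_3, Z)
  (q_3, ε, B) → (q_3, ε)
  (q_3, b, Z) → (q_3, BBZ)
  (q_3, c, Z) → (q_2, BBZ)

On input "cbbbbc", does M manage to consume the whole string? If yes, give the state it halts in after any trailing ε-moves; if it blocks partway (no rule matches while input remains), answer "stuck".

(q_0, cbbbbc, Z)
  read c, top Z: go to q_3, push BZ → (q_3, bbbbc, BZ)
  ε-move, top B: go to q_3, push ε → (q_3, bbbbc, Z)
  read b, top Z: go to q_3, push BBZ → (q_3, bbbc, BBZ)
  ε-move, top B: go to q_3, push ε → (q_3, bbbc, BZ)
  ε-move, top B: go to q_3, push ε → (q_3, bbbc, Z)
  read b, top Z: go to q_3, push BBZ → (q_3, bbc, BBZ)
  ε-move, top B: go to q_3, push ε → (q_3, bbc, BZ)
  ε-move, top B: go to q_3, push ε → (q_3, bbc, Z)
  read b, top Z: go to q_3, push BBZ → (q_3, bc, BBZ)
  ε-move, top B: go to q_3, push ε → (q_3, bc, BZ)
  ε-move, top B: go to q_3, push ε → (q_3, bc, Z)
  read b, top Z: go to q_3, push BBZ → (q_3, c, BBZ)
  ε-move, top B: go to q_3, push ε → (q_3, c, BZ)
  ε-move, top B: go to q_3, push ε → (q_3, c, Z)
  read c, top Z: go to q_2, push BBZ → (q_2, ε, BBZ)
All input consumed; M is in state q_2.

q_2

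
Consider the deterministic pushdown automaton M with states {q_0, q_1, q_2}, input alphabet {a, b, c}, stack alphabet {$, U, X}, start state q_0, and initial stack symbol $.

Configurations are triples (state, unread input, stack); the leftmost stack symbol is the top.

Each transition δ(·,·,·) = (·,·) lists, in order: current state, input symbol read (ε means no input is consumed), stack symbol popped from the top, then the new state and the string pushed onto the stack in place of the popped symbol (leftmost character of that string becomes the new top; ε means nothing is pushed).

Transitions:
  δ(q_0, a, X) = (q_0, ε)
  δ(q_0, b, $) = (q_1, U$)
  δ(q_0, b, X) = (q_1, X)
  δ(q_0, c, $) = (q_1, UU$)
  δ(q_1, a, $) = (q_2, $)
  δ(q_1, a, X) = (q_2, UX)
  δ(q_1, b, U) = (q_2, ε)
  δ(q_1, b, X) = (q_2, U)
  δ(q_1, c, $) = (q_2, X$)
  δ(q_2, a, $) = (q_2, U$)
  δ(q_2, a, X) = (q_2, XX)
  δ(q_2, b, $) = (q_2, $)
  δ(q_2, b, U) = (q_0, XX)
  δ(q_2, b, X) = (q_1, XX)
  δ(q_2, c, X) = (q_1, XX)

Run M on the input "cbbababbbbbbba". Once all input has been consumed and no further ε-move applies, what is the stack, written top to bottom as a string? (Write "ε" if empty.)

XXXX$

(q_0, cbbababbbbbbba, $)
  read c, top $: go to q_1, push UU$ → (q_1, bbababbbbbbba, UU$)
  read b, top U: go to q_2, push ε → (q_2, bababbbbbbba, U$)
  read b, top U: go to q_0, push XX → (q_0, ababbbbbbba, XX$)
  read a, top X: go to q_0, push ε → (q_0, babbbbbbba, X$)
  read b, top X: go to q_1, push X → (q_1, abbbbbbba, X$)
  read a, top X: go to q_2, push UX → (q_2, bbbbbbba, UX$)
  read b, top U: go to q_0, push XX → (q_0, bbbbbba, XXX$)
  read b, top X: go to q_1, push X → (q_1, bbbbba, XXX$)
  read b, top X: go to q_2, push U → (q_2, bbbba, UXX$)
  read b, top U: go to q_0, push XX → (q_0, bbba, XXXX$)
  read b, top X: go to q_1, push X → (q_1, bba, XXXX$)
  read b, top X: go to q_2, push U → (q_2, ba, UXXX$)
  read b, top U: go to q_0, push XX → (q_0, a, XXXXX$)
  read a, top X: go to q_0, push ε → (q_0, ε, XXXX$)
All input consumed in state q_0 with stack XXXX$.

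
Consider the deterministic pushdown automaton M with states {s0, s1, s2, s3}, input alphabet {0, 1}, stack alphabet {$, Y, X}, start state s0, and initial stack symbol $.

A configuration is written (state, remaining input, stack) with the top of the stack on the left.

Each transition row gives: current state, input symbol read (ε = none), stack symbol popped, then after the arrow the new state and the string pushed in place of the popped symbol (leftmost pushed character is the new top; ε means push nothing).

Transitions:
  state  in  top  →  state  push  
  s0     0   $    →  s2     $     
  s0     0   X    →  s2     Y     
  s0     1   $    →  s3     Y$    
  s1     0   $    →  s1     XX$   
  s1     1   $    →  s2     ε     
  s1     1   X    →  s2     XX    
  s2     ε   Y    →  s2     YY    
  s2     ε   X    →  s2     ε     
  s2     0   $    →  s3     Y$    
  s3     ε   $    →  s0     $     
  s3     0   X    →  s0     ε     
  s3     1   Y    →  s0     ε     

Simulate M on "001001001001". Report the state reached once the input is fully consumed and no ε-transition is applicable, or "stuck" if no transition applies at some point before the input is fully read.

s0

(s0, 001001001001, $) ⊢ (s2, 01001001001, $) ⊢ (s3, 1001001001, Y$) ⊢ (s0, 001001001, $) ⊢ (s2, 01001001, $) ⊢ (s3, 1001001, Y$) ⊢ (s0, 001001, $) ⊢ (s2, 01001, $) ⊢ (s3, 1001, Y$) ⊢ (s0, 001, $) ⊢ (s2, 01, $) ⊢ (s3, 1, Y$) ⊢ (s0, ε, $)
All input consumed; M is in state s0.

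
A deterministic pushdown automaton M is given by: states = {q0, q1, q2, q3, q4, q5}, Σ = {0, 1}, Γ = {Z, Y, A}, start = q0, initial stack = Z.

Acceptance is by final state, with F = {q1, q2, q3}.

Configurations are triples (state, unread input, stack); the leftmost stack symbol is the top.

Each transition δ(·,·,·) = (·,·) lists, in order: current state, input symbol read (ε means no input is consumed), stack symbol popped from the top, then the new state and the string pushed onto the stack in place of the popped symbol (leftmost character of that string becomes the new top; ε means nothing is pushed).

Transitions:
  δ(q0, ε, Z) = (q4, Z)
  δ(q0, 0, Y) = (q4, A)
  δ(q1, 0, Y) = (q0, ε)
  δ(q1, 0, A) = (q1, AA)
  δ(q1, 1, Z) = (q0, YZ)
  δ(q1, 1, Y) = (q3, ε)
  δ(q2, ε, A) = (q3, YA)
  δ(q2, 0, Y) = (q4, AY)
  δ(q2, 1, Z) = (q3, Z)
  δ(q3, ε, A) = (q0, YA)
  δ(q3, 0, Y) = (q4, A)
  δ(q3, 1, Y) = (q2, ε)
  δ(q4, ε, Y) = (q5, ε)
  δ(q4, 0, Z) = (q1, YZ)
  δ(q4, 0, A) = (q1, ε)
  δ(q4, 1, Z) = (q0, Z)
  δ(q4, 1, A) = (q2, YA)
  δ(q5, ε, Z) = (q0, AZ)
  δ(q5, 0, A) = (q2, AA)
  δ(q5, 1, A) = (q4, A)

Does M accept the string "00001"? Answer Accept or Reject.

(q0, 00001, Z)
  ε-move, top Z: go to q4, push Z → (q4, 00001, Z)
  read 0, top Z: go to q1, push YZ → (q1, 0001, YZ)
  read 0, top Y: go to q0, push ε → (q0, 001, Z)
  ε-move, top Z: go to q4, push Z → (q4, 001, Z)
  read 0, top Z: go to q1, push YZ → (q1, 01, YZ)
  read 0, top Y: go to q0, push ε → (q0, 1, Z)
  ε-move, top Z: go to q4, push Z → (q4, 1, Z)
  read 1, top Z: go to q0, push Z → (q0, ε, Z)
  ε-move, top Z: go to q4, push Z → (q4, ε, Z)
All input consumed; state q4 ∉ F and no further ε-move applies.

Reject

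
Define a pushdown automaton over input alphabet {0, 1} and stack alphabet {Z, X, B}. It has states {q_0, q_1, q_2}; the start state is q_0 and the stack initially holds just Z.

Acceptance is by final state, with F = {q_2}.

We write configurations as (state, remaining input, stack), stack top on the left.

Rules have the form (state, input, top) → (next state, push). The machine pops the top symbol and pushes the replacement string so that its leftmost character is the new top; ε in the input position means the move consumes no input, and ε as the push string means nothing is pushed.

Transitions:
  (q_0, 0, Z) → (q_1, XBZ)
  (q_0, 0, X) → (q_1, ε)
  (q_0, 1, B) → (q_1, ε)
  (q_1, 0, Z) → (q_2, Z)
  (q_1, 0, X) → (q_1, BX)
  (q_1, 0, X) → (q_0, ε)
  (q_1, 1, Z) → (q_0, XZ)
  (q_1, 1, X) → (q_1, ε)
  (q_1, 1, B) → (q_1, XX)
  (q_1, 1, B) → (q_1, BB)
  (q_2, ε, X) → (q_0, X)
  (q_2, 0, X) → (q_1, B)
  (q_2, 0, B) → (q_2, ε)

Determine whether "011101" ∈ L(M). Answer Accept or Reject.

No computation consumes all input and reaches a final state.

Reject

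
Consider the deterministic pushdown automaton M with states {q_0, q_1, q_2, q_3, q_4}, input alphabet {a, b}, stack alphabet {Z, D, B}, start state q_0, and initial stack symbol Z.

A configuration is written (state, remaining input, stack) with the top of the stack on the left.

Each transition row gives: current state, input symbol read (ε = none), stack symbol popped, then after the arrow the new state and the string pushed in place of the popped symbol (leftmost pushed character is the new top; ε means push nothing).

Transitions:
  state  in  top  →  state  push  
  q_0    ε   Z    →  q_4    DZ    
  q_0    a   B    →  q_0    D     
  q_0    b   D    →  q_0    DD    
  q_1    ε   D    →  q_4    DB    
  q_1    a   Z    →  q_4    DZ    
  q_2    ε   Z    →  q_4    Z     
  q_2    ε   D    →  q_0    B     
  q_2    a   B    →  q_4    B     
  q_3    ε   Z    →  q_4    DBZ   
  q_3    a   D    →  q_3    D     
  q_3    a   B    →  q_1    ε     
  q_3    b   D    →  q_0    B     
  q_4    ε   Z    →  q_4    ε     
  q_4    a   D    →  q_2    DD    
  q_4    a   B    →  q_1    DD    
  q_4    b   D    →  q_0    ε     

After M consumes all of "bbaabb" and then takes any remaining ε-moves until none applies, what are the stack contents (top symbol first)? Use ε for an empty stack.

(q_0, bbaabb, Z)
  ε-move, top Z: go to q_4, push DZ → (q_4, bbaabb, DZ)
  read b, top D: go to q_0, push ε → (q_0, baabb, Z)
  ε-move, top Z: go to q_4, push DZ → (q_4, baabb, DZ)
  read b, top D: go to q_0, push ε → (q_0, aabb, Z)
  ε-move, top Z: go to q_4, push DZ → (q_4, aabb, DZ)
  read a, top D: go to q_2, push DD → (q_2, abb, DDZ)
  ε-move, top D: go to q_0, push B → (q_0, abb, BDZ)
  read a, top B: go to q_0, push D → (q_0, bb, DDZ)
  read b, top D: go to q_0, push DD → (q_0, b, DDDZ)
  read b, top D: go to q_0, push DD → (q_0, ε, DDDDZ)
All input consumed in state q_0 with stack DDDDZ.

DDDDZ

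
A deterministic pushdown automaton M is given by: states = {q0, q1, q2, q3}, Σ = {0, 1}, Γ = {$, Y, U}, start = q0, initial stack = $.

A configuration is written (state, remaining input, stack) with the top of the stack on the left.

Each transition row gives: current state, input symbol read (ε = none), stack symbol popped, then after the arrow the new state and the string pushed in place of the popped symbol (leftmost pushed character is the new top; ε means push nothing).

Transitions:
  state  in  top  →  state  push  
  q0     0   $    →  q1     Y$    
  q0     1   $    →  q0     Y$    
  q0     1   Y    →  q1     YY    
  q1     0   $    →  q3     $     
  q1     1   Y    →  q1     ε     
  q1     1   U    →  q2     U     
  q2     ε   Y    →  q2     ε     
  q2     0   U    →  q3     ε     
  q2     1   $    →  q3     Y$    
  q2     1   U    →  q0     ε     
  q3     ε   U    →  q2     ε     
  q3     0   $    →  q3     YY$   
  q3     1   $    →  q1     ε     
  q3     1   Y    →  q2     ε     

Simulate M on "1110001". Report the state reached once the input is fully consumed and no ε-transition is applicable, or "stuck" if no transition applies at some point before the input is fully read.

(q0, 1110001, $) ⊢ (q0, 110001, Y$) ⊢ (q1, 10001, YY$) ⊢ (q1, 0001, Y$)
No transition for (q1, 0, top Y); M blocks with input 0001 remaining.

stuck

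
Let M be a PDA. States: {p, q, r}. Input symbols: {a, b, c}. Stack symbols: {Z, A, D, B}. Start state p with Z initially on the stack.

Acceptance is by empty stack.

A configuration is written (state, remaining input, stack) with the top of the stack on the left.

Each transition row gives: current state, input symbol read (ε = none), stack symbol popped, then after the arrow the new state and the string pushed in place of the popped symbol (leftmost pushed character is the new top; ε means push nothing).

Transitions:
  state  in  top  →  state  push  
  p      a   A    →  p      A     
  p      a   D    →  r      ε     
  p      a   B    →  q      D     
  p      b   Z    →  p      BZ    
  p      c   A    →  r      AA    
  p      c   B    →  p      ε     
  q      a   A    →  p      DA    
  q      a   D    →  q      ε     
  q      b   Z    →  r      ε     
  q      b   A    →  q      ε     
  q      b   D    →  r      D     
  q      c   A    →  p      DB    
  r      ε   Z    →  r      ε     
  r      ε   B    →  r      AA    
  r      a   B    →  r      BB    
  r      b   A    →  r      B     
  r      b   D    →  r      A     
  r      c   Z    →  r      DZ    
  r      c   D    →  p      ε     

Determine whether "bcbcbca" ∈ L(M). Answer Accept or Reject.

Reject

No computation consumes all input and empties the stack.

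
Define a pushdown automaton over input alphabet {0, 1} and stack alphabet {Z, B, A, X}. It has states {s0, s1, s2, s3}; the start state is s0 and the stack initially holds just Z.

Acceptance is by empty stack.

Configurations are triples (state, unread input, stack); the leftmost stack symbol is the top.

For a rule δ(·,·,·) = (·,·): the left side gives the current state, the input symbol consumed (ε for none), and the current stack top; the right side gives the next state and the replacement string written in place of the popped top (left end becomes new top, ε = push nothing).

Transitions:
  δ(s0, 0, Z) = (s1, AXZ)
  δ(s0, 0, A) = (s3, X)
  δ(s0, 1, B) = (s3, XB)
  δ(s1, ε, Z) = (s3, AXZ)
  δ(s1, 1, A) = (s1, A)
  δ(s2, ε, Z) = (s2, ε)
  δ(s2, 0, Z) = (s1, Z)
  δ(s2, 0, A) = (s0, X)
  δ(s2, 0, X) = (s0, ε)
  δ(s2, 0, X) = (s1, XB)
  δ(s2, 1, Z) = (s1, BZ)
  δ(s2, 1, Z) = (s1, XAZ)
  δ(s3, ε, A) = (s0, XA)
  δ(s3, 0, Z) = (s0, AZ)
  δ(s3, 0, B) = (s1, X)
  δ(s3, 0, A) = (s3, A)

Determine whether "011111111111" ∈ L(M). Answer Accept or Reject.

Reject

No computation consumes all input and empties the stack.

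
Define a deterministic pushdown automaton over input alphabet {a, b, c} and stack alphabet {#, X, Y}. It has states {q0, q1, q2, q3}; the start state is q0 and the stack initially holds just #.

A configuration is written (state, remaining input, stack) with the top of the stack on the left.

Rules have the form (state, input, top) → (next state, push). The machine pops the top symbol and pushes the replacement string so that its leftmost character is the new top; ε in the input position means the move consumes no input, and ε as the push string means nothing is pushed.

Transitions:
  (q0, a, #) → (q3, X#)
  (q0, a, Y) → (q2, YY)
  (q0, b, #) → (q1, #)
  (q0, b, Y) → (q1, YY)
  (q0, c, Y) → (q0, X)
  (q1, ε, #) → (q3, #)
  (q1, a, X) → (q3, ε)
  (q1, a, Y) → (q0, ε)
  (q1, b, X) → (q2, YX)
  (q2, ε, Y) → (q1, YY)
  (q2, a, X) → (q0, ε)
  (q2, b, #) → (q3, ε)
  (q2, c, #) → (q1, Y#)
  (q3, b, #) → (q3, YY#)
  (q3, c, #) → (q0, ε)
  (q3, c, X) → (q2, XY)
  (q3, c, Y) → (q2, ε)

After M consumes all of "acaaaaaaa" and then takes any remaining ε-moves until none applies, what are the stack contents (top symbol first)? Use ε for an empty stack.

(q0, acaaaaaaa, #)
  read a, top #: go to q3, push X# → (q3, caaaaaaa, X#)
  read c, top X: go to q2, push XY → (q2, aaaaaaa, XY#)
  read a, top X: go to q0, push ε → (q0, aaaaaa, Y#)
  read a, top Y: go to q2, push YY → (q2, aaaaa, YY#)
  ε-move, top Y: go to q1, push YY → (q1, aaaaa, YYY#)
  read a, top Y: go to q0, push ε → (q0, aaaa, YY#)
  read a, top Y: go to q2, push YY → (q2, aaa, YYY#)
  ε-move, top Y: go to q1, push YY → (q1, aaa, YYYY#)
  read a, top Y: go to q0, push ε → (q0, aa, YYY#)
  read a, top Y: go to q2, push YY → (q2, a, YYYY#)
  ε-move, top Y: go to q1, push YY → (q1, a, YYYYY#)
  read a, top Y: go to q0, push ε → (q0, ε, YYYY#)
All input consumed in state q0 with stack YYYY#.

YYYY#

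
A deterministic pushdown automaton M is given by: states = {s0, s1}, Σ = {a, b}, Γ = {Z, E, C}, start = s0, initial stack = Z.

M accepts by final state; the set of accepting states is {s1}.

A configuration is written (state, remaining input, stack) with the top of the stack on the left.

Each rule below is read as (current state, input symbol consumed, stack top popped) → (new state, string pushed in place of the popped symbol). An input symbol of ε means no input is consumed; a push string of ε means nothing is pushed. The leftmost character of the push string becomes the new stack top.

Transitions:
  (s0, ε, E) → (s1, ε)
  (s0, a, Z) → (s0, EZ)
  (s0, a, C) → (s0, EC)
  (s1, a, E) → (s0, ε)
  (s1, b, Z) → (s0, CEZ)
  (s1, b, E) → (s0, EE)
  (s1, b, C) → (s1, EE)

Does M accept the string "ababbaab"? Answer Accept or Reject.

Reject

(s0, ababbaab, Z)
  read a, top Z: go to s0, push EZ → (s0, babbaab, EZ)
  ε-move, top E: go to s1, push ε → (s1, babbaab, Z)
  read b, top Z: go to s0, push CEZ → (s0, abbaab, CEZ)
  read a, top C: go to s0, push EC → (s0, bbaab, ECEZ)
  ε-move, top E: go to s1, push ε → (s1, bbaab, CEZ)
  read b, top C: go to s1, push EE → (s1, baab, EEEZ)
  read b, top E: go to s0, push EE → (s0, aab, EEEEZ)
  ε-move, top E: go to s1, push ε → (s1, aab, EEEZ)
  read a, top E: go to s0, push ε → (s0, ab, EEZ)
  ε-move, top E: go to s1, push ε → (s1, ab, EZ)
  read a, top E: go to s0, push ε → (s0, b, Z)
No transition applies at (s0, b, Z); input not fully consumed.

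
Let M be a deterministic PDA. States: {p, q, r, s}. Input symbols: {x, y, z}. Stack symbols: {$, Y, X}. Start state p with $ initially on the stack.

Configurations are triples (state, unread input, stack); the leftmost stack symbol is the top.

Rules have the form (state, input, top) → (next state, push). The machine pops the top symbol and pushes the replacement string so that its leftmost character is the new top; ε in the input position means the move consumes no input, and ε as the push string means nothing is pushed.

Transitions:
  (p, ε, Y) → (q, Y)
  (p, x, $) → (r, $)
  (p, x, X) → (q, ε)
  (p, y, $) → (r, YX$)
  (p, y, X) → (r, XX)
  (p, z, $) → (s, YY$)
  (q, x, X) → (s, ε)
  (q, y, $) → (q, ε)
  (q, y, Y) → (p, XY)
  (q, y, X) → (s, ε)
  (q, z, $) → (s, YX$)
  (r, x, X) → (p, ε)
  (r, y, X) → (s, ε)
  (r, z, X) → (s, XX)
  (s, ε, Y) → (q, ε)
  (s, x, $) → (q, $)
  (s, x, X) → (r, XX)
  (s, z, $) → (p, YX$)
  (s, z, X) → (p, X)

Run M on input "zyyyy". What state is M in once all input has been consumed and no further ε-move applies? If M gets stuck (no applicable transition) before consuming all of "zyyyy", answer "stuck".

stuck

(p, zyyyy, $) ⊢ (s, yyyy, YY$) ⊢ (q, yyyy, Y$) ⊢ (p, yyy, XY$) ⊢ (r, yy, XXY$) ⊢ (s, y, XY$)
No transition for (s, y, top X); M blocks with input y remaining.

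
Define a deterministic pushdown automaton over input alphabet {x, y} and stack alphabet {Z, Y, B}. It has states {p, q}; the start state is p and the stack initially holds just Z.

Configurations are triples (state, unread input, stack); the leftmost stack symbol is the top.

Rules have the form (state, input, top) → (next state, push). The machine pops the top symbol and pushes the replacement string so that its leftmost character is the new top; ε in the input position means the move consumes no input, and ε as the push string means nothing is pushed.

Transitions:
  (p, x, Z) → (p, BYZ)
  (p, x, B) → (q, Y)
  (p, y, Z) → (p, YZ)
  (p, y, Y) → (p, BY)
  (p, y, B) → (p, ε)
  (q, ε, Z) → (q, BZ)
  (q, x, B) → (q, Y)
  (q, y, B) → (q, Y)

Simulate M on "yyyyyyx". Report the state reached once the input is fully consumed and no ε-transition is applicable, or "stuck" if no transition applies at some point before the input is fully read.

(p, yyyyyyx, Z) ⊢ (p, yyyyyx, YZ) ⊢ (p, yyyyx, BYZ) ⊢ (p, yyyx, YZ) ⊢ (p, yyx, BYZ) ⊢ (p, yx, YZ) ⊢ (p, x, BYZ) ⊢ (q, ε, YYZ)
All input consumed; M is in state q.

q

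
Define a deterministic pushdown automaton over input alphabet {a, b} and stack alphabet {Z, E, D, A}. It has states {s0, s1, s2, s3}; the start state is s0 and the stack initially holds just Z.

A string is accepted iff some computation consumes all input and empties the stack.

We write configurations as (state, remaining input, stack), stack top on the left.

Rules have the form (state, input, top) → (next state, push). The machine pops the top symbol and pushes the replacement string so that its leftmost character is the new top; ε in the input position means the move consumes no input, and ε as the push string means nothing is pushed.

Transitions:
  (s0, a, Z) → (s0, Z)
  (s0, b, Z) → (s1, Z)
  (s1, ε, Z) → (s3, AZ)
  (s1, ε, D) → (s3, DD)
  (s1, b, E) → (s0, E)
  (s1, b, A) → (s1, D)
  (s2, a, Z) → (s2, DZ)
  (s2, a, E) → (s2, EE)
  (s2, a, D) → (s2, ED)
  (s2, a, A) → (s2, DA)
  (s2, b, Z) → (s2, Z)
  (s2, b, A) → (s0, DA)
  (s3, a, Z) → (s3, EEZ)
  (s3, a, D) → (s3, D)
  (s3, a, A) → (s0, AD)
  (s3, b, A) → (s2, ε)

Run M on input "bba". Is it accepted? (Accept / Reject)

Reject

(s0, bba, Z)
  read b, top Z: go to s1, push Z → (s1, ba, Z)
  ε-move, top Z: go to s3, push AZ → (s3, ba, AZ)
  read b, top A: go to s2, push ε → (s2, a, Z)
  read a, top Z: go to s2, push DZ → (s2, ε, DZ)
All input consumed; stack is DZ, not empty, and no further ε-move applies.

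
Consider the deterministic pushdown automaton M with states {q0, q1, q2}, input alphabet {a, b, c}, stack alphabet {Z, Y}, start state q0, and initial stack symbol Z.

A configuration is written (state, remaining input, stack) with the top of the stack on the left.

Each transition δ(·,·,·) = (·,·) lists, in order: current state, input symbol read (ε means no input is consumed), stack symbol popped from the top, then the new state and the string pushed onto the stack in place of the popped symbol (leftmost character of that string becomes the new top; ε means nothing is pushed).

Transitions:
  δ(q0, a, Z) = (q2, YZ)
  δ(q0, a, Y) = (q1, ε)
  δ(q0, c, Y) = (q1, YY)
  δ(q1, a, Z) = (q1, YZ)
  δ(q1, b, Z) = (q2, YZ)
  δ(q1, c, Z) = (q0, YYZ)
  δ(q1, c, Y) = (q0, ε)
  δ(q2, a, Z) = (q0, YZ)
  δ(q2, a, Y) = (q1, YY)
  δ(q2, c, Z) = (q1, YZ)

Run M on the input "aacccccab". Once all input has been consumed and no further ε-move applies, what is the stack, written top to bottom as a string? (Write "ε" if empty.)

YZ

(q0, aacccccab, Z)
  read a, top Z: go to q2, push YZ → (q2, acccccab, YZ)
  read a, top Y: go to q1, push YY → (q1, cccccab, YYZ)
  read c, top Y: go to q0, push ε → (q0, ccccab, YZ)
  read c, top Y: go to q1, push YY → (q1, cccab, YYZ)
  read c, top Y: go to q0, push ε → (q0, ccab, YZ)
  read c, top Y: go to q1, push YY → (q1, cab, YYZ)
  read c, top Y: go to q0, push ε → (q0, ab, YZ)
  read a, top Y: go to q1, push ε → (q1, b, Z)
  read b, top Z: go to q2, push YZ → (q2, ε, YZ)
All input consumed in state q2 with stack YZ.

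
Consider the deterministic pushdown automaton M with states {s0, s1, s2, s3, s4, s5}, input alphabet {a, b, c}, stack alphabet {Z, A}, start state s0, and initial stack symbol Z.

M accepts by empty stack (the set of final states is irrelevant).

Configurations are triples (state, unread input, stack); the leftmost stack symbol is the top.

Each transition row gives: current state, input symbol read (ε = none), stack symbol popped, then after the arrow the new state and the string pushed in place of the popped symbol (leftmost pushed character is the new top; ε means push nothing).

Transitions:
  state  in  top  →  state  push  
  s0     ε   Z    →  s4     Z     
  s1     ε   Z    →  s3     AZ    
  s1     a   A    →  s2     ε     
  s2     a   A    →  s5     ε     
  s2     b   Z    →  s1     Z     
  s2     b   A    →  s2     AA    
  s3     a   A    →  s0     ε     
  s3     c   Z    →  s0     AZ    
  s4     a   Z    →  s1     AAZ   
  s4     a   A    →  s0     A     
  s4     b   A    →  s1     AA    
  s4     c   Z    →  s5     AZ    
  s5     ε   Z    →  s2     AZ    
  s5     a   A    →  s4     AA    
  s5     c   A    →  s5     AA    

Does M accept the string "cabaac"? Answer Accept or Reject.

(s0, cabaac, Z) ⊢ (s4, cabaac, Z) ⊢ (s5, abaac, AZ) ⊢ (s4, baac, AAZ) ⊢ (s1, aac, AAAZ) ⊢ (s2, ac, AAZ) ⊢ (s5, c, AZ) ⊢ (s5, ε, AAZ)
All input consumed; stack is AAZ, not empty, and no further ε-move applies.

Reject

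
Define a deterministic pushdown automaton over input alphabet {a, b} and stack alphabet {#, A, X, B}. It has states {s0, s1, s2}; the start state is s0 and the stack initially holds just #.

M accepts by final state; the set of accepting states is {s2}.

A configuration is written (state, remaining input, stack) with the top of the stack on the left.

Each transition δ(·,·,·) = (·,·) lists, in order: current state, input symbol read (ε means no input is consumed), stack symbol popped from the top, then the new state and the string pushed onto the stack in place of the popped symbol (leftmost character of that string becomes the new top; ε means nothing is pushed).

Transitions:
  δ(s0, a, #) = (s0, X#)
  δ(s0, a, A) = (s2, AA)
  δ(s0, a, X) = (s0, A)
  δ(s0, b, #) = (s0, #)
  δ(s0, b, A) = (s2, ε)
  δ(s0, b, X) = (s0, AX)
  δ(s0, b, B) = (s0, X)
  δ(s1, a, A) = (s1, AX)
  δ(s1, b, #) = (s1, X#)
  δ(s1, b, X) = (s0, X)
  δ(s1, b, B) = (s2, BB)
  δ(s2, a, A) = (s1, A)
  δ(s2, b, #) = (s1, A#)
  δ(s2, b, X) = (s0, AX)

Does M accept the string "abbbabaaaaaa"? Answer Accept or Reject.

Reject

(s0, abbbabaaaaaa, #)
  read a, top #: go to s0, push X# → (s0, bbbabaaaaaa, X#)
  read b, top X: go to s0, push AX → (s0, bbabaaaaaa, AX#)
  read b, top A: go to s2, push ε → (s2, babaaaaaa, X#)
  read b, top X: go to s0, push AX → (s0, abaaaaaa, AX#)
  read a, top A: go to s2, push AA → (s2, baaaaaa, AAX#)
No transition applies at (s2, baaaaaa, AAX#); input not fully consumed.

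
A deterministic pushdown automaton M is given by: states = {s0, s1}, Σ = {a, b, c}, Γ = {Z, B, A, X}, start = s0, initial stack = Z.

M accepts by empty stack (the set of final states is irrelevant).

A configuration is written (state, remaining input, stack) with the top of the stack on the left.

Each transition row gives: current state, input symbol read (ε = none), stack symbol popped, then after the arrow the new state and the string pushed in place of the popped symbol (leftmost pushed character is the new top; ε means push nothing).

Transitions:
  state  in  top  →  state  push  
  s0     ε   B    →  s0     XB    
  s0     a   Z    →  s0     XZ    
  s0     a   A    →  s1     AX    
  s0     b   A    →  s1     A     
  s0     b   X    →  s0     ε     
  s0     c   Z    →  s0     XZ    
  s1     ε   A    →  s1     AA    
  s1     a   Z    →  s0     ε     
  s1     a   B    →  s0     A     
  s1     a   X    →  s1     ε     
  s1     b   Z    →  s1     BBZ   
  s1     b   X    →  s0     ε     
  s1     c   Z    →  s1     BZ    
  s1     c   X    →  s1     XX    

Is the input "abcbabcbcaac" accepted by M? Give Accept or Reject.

Reject

(s0, abcbabcbcaac, Z) ⊢ (s0, bcbabcbcaac, XZ) ⊢ (s0, cbabcbcaac, Z) ⊢ (s0, babcbcaac, XZ) ⊢ (s0, abcbcaac, Z) ⊢ (s0, bcbcaac, XZ) ⊢ (s0, cbcaac, Z) ⊢ (s0, bcaac, XZ) ⊢ (s0, caac, Z) ⊢ (s0, aac, XZ)
No transition applies at (s0, aac, XZ); input not fully consumed.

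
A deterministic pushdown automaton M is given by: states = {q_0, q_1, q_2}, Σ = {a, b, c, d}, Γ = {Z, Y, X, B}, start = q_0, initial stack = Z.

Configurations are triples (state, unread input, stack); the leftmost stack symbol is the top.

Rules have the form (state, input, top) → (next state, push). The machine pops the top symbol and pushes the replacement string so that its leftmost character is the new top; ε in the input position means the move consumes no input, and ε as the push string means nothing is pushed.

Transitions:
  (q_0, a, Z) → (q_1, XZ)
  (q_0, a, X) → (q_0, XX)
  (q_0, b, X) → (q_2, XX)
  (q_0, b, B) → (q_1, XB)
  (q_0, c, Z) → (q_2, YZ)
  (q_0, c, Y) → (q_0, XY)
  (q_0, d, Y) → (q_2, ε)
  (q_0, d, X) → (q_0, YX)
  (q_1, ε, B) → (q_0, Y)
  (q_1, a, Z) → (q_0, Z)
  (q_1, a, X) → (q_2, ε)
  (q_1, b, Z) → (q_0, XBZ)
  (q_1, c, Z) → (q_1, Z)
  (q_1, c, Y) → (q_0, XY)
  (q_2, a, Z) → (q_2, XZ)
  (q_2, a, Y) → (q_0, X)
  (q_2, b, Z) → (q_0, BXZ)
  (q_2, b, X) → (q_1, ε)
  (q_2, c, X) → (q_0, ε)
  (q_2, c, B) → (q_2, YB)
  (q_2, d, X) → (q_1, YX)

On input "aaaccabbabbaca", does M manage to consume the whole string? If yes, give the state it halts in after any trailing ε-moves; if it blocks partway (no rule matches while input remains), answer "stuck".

q_0

(q_0, aaaccabbabbaca, Z)
  read a, top Z: go to q_1, push XZ → (q_1, aaccabbabbaca, XZ)
  read a, top X: go to q_2, push ε → (q_2, accabbabbaca, Z)
  read a, top Z: go to q_2, push XZ → (q_2, ccabbabbaca, XZ)
  read c, top X: go to q_0, push ε → (q_0, cabbabbaca, Z)
  read c, top Z: go to q_2, push YZ → (q_2, abbabbaca, YZ)
  read a, top Y: go to q_0, push X → (q_0, bbabbaca, XZ)
  read b, top X: go to q_2, push XX → (q_2, babbaca, XXZ)
  read b, top X: go to q_1, push ε → (q_1, abbaca, XZ)
  read a, top X: go to q_2, push ε → (q_2, bbaca, Z)
  read b, top Z: go to q_0, push BXZ → (q_0, baca, BXZ)
  read b, top B: go to q_1, push XB → (q_1, aca, XBXZ)
  read a, top X: go to q_2, push ε → (q_2, ca, BXZ)
  read c, top B: go to q_2, push YB → (q_2, a, YBXZ)
  read a, top Y: go to q_0, push X → (q_0, ε, XBXZ)
All input consumed; M is in state q_0.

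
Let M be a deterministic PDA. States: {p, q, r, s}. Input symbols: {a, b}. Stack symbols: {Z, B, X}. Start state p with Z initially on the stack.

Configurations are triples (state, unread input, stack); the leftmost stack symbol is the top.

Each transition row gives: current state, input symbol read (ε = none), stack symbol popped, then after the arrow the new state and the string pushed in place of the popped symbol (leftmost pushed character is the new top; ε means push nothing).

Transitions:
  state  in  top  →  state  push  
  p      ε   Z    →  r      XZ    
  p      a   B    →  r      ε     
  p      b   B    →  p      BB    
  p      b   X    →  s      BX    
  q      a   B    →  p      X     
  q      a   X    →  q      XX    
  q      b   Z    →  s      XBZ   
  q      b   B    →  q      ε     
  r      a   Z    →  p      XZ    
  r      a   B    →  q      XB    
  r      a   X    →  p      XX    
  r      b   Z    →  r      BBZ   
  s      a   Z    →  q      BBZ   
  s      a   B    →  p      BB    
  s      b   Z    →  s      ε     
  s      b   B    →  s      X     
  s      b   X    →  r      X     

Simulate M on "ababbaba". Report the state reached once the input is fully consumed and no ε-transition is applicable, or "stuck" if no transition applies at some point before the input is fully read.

(p, ababbaba, Z)
  ε-move, top Z: go to r, push XZ → (r, ababbaba, XZ)
  read a, top X: go to p, push XX → (p, babbaba, XXZ)
  read b, top X: go to s, push BX → (s, abbaba, BXXZ)
  read a, top B: go to p, push BB → (p, bbaba, BBXXZ)
  read b, top B: go to p, push BB → (p, baba, BBBXXZ)
  read b, top B: go to p, push BB → (p, aba, BBBBXXZ)
  read a, top B: go to r, push ε → (r, ba, BBBXXZ)
No transition for (r, b, top B); M blocks with input ba remaining.

stuck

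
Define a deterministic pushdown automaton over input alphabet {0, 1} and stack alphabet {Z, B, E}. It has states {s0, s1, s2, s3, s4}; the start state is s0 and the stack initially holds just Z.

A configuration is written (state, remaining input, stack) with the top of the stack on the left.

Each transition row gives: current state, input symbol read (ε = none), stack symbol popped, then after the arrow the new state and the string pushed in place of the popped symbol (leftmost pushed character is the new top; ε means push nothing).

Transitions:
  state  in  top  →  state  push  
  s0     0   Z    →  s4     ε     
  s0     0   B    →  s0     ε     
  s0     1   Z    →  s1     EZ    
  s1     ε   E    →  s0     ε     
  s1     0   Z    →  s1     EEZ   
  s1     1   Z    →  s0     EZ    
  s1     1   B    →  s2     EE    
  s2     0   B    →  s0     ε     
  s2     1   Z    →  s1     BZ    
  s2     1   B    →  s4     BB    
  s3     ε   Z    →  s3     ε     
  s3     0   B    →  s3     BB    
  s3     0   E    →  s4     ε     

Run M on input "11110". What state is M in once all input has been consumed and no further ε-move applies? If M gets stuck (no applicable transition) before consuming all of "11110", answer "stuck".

s4

(s0, 11110, Z)
  read 1, top Z: go to s1, push EZ → (s1, 1110, EZ)
  ε-move, top E: go to s0, push ε → (s0, 1110, Z)
  read 1, top Z: go to s1, push EZ → (s1, 110, EZ)
  ε-move, top E: go to s0, push ε → (s0, 110, Z)
  read 1, top Z: go to s1, push EZ → (s1, 10, EZ)
  ε-move, top E: go to s0, push ε → (s0, 10, Z)
  read 1, top Z: go to s1, push EZ → (s1, 0, EZ)
  ε-move, top E: go to s0, push ε → (s0, 0, Z)
  read 0, top Z: go to s4, push ε → (s4, ε, ε)
All input consumed; M is in state s4.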